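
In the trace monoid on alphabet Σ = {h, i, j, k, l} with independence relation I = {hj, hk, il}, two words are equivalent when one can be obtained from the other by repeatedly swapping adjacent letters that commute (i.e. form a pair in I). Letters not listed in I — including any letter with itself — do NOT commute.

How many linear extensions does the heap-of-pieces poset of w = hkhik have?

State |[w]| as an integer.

piece 0:h — minimal
piece 1:k — minimal
piece 2:h rests on {0:h}
piece 3:i rests on {1:k, 2:h}
piece 4:k rests on {3:i}
minimal pieces: {0:h, 1:k}
ways to finish when only these pieces remain (= sum over removing one remaining piece with nothing left below it):
  1 left: {4}→1
  2 left: {3,4}→1
  3 left: {1,3,4}→1  {2,3,4}→1
  placing 0:h first → 2 extensions
  placing 1:k first → 1 extensions
total linear extensions = 3

3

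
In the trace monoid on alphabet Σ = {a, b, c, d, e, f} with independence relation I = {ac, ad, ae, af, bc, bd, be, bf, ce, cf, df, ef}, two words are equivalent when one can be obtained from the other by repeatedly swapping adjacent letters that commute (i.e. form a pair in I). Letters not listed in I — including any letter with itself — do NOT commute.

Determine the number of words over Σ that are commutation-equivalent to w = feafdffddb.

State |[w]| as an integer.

3150

#0=f has no predecessor
#1=e has no predecessor
#2=a has no predecessor
#3=f depends on [0:f]
#4=d depends on [1:e]
#5=f depends on [3:f]
#6=f depends on [5:f]
#7=d depends on [4:d]
#8=d depends on [7:d]
#9=b depends on [2:a]
sources: [0:f, 1:e, 2:a]
N(rest) = Σ N(rest − s) over sources s of rest; N(one piece) = 1:
  size 1 → [6]=1  [8]=1  [9]=1
  size 2 → [2,9]=1  [5,6]=1  [6,8]=2  [6,9]=2  [7,8]=1  [8,9]=2
  size 3 → [2,6,9]=3  [2,8,9]=3  [3,5,6]=1  [4,7,8]=1  [5,6,8]=3  [5,6,9]=3  [6,7,8]=3  [6,8,9]=6  [7,8,9]=3
  size 4 → [0,3,5,6]=1  [1,4,7,8]=1  [2,5,6,9]=6  [2,6,8,9]=12  [2,7,8,9]=6  [3,5,6,8]=4  [3,5,6,9]=4  [4,6,7,8]=4  [4,7,8,9]=4  [5,6,7,8]=6  [5,6,8,9]=12  [6,7,8,9]=12
  size 5 → [0,3,5,6,8]=5  [0,3,5,6,9]=5  [1,4,6,7,8]=5  [1,4,7,8,9]=5  [2,3,5,6,9]=10  [2,4,7,8,9]=10  [2,5,6,8,9]=30  [2,6,7,8,9]=30  [3,5,6,7,8]=10  [3,5,6,8,9]=20  [4,5,6,7,8]=10  [4,6,7,8,9]=20  [5,6,7,8,9]=30
  size 6 → [0,2,3,5,6,9]=15  [0,3,5,6,7,8]=15  [0,3,5,6,8,9]=30  [1,2,4,7,8,9]=15  [1,4,5,6,7,8]=15  [1,4,6,7,8,9]=30  [2,3,5,6,8,9]=60  [2,4,6,7,8,9]=60  [2,5,6,7,8,9]=90  [3,4,5,6,7,8]=20  [3,5,6,7,8,9]=60  [4,5,6,7,8,9]=60
  size 7 → [0,2,3,5,6,8,9]=105  [0,3,4,5,6,7,8]=35  [0,3,5,6,7,8,9]=105  [1,2,4,6,7,8,9]=105  [1,3,4,5,6,7,8]=35  [1,4,5,6,7,8,9]=105  [2,3,5,6,7,8,9]=210  [2,4,5,6,7,8,9]=210  [3,4,5,6,7,8,9]=140
  size 8 → [0,1,3,4,5,6,7,8]=70  [0,2,3,5,6,7,8,9]=420  [0,3,4,5,6,7,8,9]=280  [1,2,4,5,6,7,8,9]=420  [1,3,4,5,6,7,8,9]=280  [2,3,4,5,6,7,8,9]=560
  first=0(f) contributes 1260
  first=1(e) contributes 1260
  first=2(a) contributes 630
|[w]| = 3150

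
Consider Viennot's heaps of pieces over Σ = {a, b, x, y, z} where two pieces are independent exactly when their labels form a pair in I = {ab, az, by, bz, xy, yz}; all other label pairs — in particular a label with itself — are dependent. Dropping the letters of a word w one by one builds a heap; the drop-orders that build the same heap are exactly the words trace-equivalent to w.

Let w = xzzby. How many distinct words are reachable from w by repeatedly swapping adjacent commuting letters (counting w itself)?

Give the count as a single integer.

drop 0:x onto floor
drop 1:z onto {0:x}
drop 2:z onto {1:z}
drop 3:b onto {0:x}
drop 4:y onto floor
ground layer = {0:x, 4:y}
drop-orders for the pieces not yet dropped (sum over which currently-grounded one goes next):
  1 to go: {2} 1  {3} 1  {4} 1
  2 to go: {1,2} 1  {2,3} 2  {2,4} 2  {3,4} 2
  3 to go: {1,2,3} 3  {1,2,4} 3  {2,3,4} 6
  if 0:x drops first: 12 orders
  if 4:y drops first: 3 orders
heap linearizations: 15

15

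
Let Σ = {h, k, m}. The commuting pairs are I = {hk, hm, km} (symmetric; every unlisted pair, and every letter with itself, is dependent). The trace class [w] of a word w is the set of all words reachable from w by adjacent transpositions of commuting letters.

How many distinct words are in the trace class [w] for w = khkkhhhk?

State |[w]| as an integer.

70

drop 0:k onto floor
drop 1:h onto floor
drop 2:k onto {0:k}
drop 3:k onto {2:k}
drop 4:h onto {1:h}
drop 5:h onto {4:h}
drop 6:h onto {5:h}
drop 7:k onto {3:k}
ground layer = {0:k, 1:h}
drop-orders for the pieces not yet dropped (sum over which currently-grounded one goes next):
  1 to go: {6} 1  {7} 1
  2 to go: {3,7} 1  {5,6} 1  {6,7} 2
  3 to go: {2,3,7} 1  {3,6,7} 3  {4,5,6} 1  {5,6,7} 3
  4 to go: {0,2,3,7} 1  {1,4,5,6} 1  {2,3,6,7} 4  {3,5,6,7} 6  {4,5,6,7} 4
  5 to go: {0,2,3,6,7} 5  {1,4,5,6,7} 5  {2,3,5,6,7} 10  {3,4,5,6,7} 10
  6 to go: {0,2,3,5,6,7} 15  {1,3,4,5,6,7} 15  {2,3,4,5,6,7} 20
  if 0:k drops first: 35 orders
  if 1:h drops first: 35 orders
heap linearizations: 70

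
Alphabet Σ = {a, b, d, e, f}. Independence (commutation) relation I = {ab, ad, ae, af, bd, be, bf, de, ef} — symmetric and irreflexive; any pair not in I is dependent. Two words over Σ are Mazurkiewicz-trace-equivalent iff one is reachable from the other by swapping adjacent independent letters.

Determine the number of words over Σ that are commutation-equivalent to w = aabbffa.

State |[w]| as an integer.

210

0(a) covers ∅
1(a) covers 0:a
2(b) covers ∅
3(b) covers 2:b
4(f) covers ∅
5(f) covers 4:f
6(a) covers 1:a
floor of heap: 0:a, 2:b, 4:f
completions by unplaced set U, small U first (add the entries for U minus each lowest piece of U):
  |U|=1: {3}:1  {5}:1  {6}:1
  |U|=2: {1,6}:1  {2,3}:1  {3,5}:2  {3,6}:2  {4,5}:1  {5,6}:2
  |U|=3: {0,1,6}:1  {1,3,6}:3  {1,5,6}:3  {2,3,5}:3  {2,3,6}:3  {3,4,5}:3  {3,5,6}:6  {4,5,6}:3
  |U|=4: {0,1,3,6}:4  {0,1,5,6}:4  {1,2,3,6}:6  {1,3,5,6}:12  {1,4,5,6}:6  {2,3,4,5}:6  {2,3,5,6}:12  {3,4,5,6}:12
  |U|=5: {0,1,2,3,6}:10  {0,1,3,5,6}:20  {0,1,4,5,6}:10  {1,2,3,5,6}:30  {1,3,4,5,6}:30  {2,3,4,5,6}:30
  start at 0(a): 90
  start at 2(b): 60
  start at 4(f): 60
sum over floor = 210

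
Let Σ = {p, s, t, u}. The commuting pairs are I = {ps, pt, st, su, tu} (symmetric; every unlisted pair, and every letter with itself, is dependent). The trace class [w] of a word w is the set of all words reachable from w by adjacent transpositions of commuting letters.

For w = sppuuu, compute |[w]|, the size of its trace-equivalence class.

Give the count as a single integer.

0(s) covers ∅
1(p) covers ∅
2(p) covers 1:p
3(u) covers 2:p
4(u) covers 3:u
5(u) covers 4:u
floor of heap: 0:s, 1:p
completions by unplaced set U, small U first (add the entries for U minus each lowest piece of U):
  |U|=1: {0}:1  {5}:1
  |U|=2: {0,5}:2  {4,5}:1
  |U|=3: {0,4,5}:3  {3,4,5}:1
  |U|=4: {0,3,4,5}:4  {2,3,4,5}:1
  start at 0(s): 1
  start at 1(p): 5
sum over floor = 6

6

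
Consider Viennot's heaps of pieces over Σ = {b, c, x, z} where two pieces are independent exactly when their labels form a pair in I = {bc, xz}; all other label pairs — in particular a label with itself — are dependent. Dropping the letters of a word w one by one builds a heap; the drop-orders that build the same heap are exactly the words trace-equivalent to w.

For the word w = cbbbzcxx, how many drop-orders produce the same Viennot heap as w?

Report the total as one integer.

drop 0:c onto floor
drop 1:b onto floor
drop 2:b onto {1:b}
drop 3:b onto {2:b}
drop 4:z onto {0:c, 3:b}
drop 5:c onto {4:z}
drop 6:x onto {5:c}
drop 7:x onto {6:x}
ground layer = {0:c, 1:b}
drop-orders for the pieces not yet dropped (sum over which currently-grounded one goes next):
  1 to go: {7} 1
  2 to go: {6,7} 1
  3 to go: {5,6,7} 1
  4 to go: {4,5,6,7} 1
  5 to go: {0,4,5,6,7} 1  {3,4,5,6,7} 1
  6 to go: {0,3,4,5,6,7} 2  {2,3,4,5,6,7} 1
  if 0:c drops first: 1 orders
  if 1:b drops first: 3 orders
heap linearizations: 4

4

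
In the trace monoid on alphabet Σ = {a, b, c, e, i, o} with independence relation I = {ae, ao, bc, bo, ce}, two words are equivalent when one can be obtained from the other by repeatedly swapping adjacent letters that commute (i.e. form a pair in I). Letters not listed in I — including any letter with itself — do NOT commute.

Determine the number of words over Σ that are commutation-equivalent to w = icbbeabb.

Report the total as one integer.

0(i) covers ∅
1(c) covers 0:i
2(b) covers 0:i
3(b) covers 2:b
4(e) covers 3:b
5(a) covers 1:c, 3:b
6(b) covers 4:e, 5:a
7(b) covers 6:b
floor of heap: 0:i
completions by unplaced set U, small U first (add the entries for U minus each lowest piece of U):
  |U|=1: {7}:1
  |U|=2: {6,7}:1
  |U|=3: {4,6,7}:1  {5,6,7}:1
  |U|=4: {1,5,6,7}:1  {4,5,6,7}:2
  |U|=5: {1,4,5,6,7}:3  {3,4,5,6,7}:2
  |U|=6: {1,3,4,5,6,7}:5  {2,3,4,5,6,7}:2
  start at 0(i): 7

7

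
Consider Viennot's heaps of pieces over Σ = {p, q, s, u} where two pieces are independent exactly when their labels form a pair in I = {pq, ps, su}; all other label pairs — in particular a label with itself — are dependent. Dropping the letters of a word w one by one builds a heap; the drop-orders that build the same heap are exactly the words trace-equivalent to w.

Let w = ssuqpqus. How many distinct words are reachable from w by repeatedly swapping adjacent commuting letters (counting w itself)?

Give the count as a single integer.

27

#0=s has no predecessor
#1=s depends on [0:s]
#2=u has no predecessor
#3=q depends on [1:s, 2:u]
#4=p depends on [2:u]
#5=q depends on [3:q]
#6=u depends on [4:p, 5:q]
#7=s depends on [5:q]
sources: [0:s, 2:u]
N(rest) = Σ N(rest − s) over sources s of rest; N(one piece) = 1:
  size 1 → [6]=1  [7]=1
  size 2 → [4,6]=1  [6,7]=2
  size 3 → [4,6,7]=3  [5,6,7]=2
  size 4 → [3,5,6,7]=2  [4,5,6,7]=5
  size 5 → [1,3,5,6,7]=2  [3,4,5,6,7]=7
  size 6 → [0,1,3,5,6,7]=2  [1,3,4,5,6,7]=9  [2,3,4,5,6,7]=7
  first=0(s) contributes 16
  first=2(u) contributes 11
|[w]| = 27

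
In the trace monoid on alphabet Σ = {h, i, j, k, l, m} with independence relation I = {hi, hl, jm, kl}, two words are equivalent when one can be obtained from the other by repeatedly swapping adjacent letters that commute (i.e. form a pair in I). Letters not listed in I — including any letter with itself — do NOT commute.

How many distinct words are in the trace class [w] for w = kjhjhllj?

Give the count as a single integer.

3

#0=k has no predecessor
#1=j depends on [0:k]
#2=h depends on [1:j]
#3=j depends on [2:h]
#4=h depends on [3:j]
#5=l depends on [3:j]
#6=l depends on [5:l]
#7=j depends on [4:h, 6:l]
sources: [0:k]
N(rest) = Σ N(rest − s) over sources s of rest; N(one piece) = 1:
  size 1 → [7]=1
  size 2 → [4,7]=1  [6,7]=1
  size 3 → [4,6,7]=2  [5,6,7]=1
  size 4 → [4,5,6,7]=3
  size 5 → [3,4,5,6,7]=3
  size 6 → [2,3,4,5,6,7]=3
  first=0(k) contributes 3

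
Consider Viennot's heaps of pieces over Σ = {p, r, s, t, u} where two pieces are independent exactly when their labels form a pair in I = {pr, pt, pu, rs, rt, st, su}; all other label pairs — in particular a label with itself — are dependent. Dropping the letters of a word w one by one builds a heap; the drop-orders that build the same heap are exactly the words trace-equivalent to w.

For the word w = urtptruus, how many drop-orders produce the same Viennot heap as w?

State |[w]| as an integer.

216

drop 0:u onto floor
drop 1:r onto {0:u}
drop 2:t onto {0:u}
drop 3:p onto floor
drop 4:t onto {2:t}
drop 5:r onto {1:r}
drop 6:u onto {4:t, 5:r}
drop 7:u onto {6:u}
drop 8:s onto {3:p}
ground layer = {0:u, 3:p}
drop-orders for the pieces not yet dropped (sum over which currently-grounded one goes next):
  1 to go: {7} 1  {8} 1
  2 to go: {3,8} 1  {6,7} 1  {7,8} 2
  3 to go: {3,7,8} 3  {4,6,7} 1  {5,6,7} 1  {6,7,8} 3
  4 to go: {1,5,6,7} 1  {2,4,6,7} 1  {3,6,7,8} 6  {4,5,6,7} 2  {4,6,7,8} 4  {5,6,7,8} 4
  5 to go: {1,4,5,6,7} 3  {1,5,6,7,8} 5  {2,4,5,6,7} 3  {2,4,6,7,8} 5  {3,4,6,7,8} 10  {3,5,6,7,8} 10  {4,5,6,7,8} 10
  6 to go: {1,2,4,5,6,7} 6  {1,3,5,6,7,8} 15  {1,4,5,6,7,8} 18  {2,3,4,6,7,8} 15  {2,4,5,6,7,8} 18  {3,4,5,6,7,8} 30
  7 to go: {0,1,2,4,5,6,7} 6  {1,2,4,5,6,7,8} 42  {1,3,4,5,6,7,8} 63  {2,3,4,5,6,7,8} 63
  if 0:u drops first: 168 orders
  if 3:p drops first: 48 orders
heap linearizations: 216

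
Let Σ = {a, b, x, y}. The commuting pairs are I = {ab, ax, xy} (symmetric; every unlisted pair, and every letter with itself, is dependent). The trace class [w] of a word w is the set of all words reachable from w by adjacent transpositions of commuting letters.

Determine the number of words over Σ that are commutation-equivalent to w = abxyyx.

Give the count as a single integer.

piece 0:a — minimal
piece 1:b — minimal
piece 2:x rests on {1:b}
piece 3:y rests on {0:a, 1:b}
piece 4:y rests on {3:y}
piece 5:x rests on {2:x}
minimal pieces: {0:a, 1:b}
ways to finish when only these pieces remain (= sum over removing one remaining piece with nothing left below it):
  1 left: {4}→1  {5}→1
  2 left: {2,5}→1  {3,4}→1  {4,5}→2
  3 left: {0,3,4}→1  {2,4,5}→3  {3,4,5}→3
  4 left: {0,3,4,5}→4  {2,3,4,5}→6
  placing 0:a first → 6 extensions
  placing 1:b first → 10 extensions
total linear extensions = 16

16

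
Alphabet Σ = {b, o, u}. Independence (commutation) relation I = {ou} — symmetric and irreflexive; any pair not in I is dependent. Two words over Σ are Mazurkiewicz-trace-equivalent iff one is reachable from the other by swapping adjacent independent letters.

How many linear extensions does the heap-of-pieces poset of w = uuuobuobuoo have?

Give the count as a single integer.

24

0(u) covers ∅
1(u) covers 0:u
2(u) covers 1:u
3(o) covers ∅
4(b) covers 2:u, 3:o
5(u) covers 4:b
6(o) covers 4:b
7(b) covers 5:u, 6:o
8(u) covers 7:b
9(o) covers 7:b
10(o) covers 9:o
floor of heap: 0:u, 3:o
completions by unplaced set U, small U first (add the entries for U minus each lowest piece of U):
  |U|=1: {8}:1  {10}:1
  |U|=2: {8,10}:2  {9,10}:1
  |U|=3: {8,9,10}:3
  |U|=4: {7,8,9,10}:3
  |U|=5: {5,7,8,9,10}:3  {6,7,8,9,10}:3
  |U|=6: {5,6,7,8,9,10}:6
  |U|=7: {4,5,6,7,8,9,10}:6
  |U|=8: {2,4,5,6,7,8,9,10}:6  {3,4,5,6,7,8,9,10}:6
  |U|=9: {1,2,4,5,6,7,8,9,10}:6  {2,3,4,5,6,7,8,9,10}:12
  start at 0(u): 18
  start at 3(o): 6
sum over floor = 24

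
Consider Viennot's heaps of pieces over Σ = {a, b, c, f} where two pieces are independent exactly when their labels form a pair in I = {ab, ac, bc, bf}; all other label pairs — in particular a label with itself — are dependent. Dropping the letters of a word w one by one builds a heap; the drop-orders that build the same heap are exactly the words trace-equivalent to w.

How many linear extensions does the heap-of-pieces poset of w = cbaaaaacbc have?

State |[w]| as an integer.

2520

#0=c has no predecessor
#1=b has no predecessor
#2=a has no predecessor
#3=a depends on [2:a]
#4=a depends on [3:a]
#5=a depends on [4:a]
#6=a depends on [5:a]
#7=c depends on [0:c]
#8=b depends on [1:b]
#9=c depends on [7:c]
sources: [0:c, 1:b, 2:a]
N(rest) = Σ N(rest − s) over sources s of rest; N(one piece) = 1:
  size 1 → [6]=1  [8]=1  [9]=1
  size 2 → [1,8]=1  [5,6]=1  [6,8]=2  [6,9]=2  [7,9]=1  [8,9]=2
  size 3 → [0,7,9]=1  [1,6,8]=3  [1,8,9]=3  [4,5,6]=1  [5,6,8]=3  [5,6,9]=3  [6,7,9]=3  [6,8,9]=6  [7,8,9]=3
  size 4 → [0,6,7,9]=4  [0,7,8,9]=4  [1,5,6,8]=6  [1,6,8,9]=12  [1,7,8,9]=6  [3,4,5,6]=1  [4,5,6,8]=4  [4,5,6,9]=4  [5,6,7,9]=6  [5,6,8,9]=12  [6,7,8,9]=12
  size 5 → [0,1,7,8,9]=10  [0,5,6,7,9]=10  [0,6,7,8,9]=20  [1,4,5,6,8]=10  [1,5,6,8,9]=30  [1,6,7,8,9]=30  [2,3,4,5,6]=1  [3,4,5,6,8]=5  [3,4,5,6,9]=5  [4,5,6,7,9]=10  [4,5,6,8,9]=20  [5,6,7,8,9]=30
  size 6 → [0,1,6,7,8,9]=60  [0,4,5,6,7,9]=20  [0,5,6,7,8,9]=60  [1,3,4,5,6,8]=15  [1,4,5,6,8,9]=60  [1,5,6,7,8,9]=90  [2,3,4,5,6,8]=6  [2,3,4,5,6,9]=6  [3,4,5,6,7,9]=15  [3,4,5,6,8,9]=30  [4,5,6,7,8,9]=60
  size 7 → [0,1,5,6,7,8,9]=210  [0,3,4,5,6,7,9]=35  [0,4,5,6,7,8,9]=140  [1,2,3,4,5,6,8]=21  [1,3,4,5,6,8,9]=105  [1,4,5,6,7,8,9]=210  [2,3,4,5,6,7,9]=21  [2,3,4,5,6,8,9]=42  [3,4,5,6,7,8,9]=105
  size 8 → [0,1,4,5,6,7,8,9]=560  [0,2,3,4,5,6,7,9]=56  [0,3,4,5,6,7,8,9]=280  [1,2,3,4,5,6,8,9]=168  [1,3,4,5,6,7,8,9]=420  [2,3,4,5,6,7,8,9]=168
  first=0(c) contributes 756
  first=1(b) contributes 504
  first=2(a) contributes 1260
|[w]| = 2520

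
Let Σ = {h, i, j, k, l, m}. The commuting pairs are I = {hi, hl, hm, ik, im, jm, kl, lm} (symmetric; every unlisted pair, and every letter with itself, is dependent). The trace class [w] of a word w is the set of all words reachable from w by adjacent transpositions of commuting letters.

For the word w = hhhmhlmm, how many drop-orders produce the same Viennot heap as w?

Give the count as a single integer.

piece 0:h — minimal
piece 1:h rests on {0:h}
piece 2:h rests on {1:h}
piece 3:m — minimal
piece 4:h rests on {2:h}
piece 5:l — minimal
piece 6:m rests on {3:m}
piece 7:m rests on {6:m}
minimal pieces: {0:h, 3:m, 5:l}
ways to finish when only these pieces remain (= sum over removing one remaining piece with nothing left below it):
  1 left: {4}→1  {5}→1  {7}→1
  2 left: {2,4}→1  {4,5}→2  {4,7}→2  {5,7}→2  {6,7}→1
  3 left: {1,2,4}→1  {2,4,5}→3  {2,4,7}→3  {3,6,7}→1  {4,5,7}→6  {4,6,7}→3  {5,6,7}→3
  4 left: {0,1,2,4}→1  {1,2,4,5}→4  {1,2,4,7}→4  {2,4,5,7}→12  {2,4,6,7}→6  {3,4,6,7}→4  {3,5,6,7}→4  {4,5,6,7}→12
  5 left: {0,1,2,4,5}→5  {0,1,2,4,7}→5  {1,2,4,5,7}→20  {1,2,4,6,7}→10  {2,3,4,6,7}→10  {2,4,5,6,7}→30  {3,4,5,6,7}→20
  6 left: {0,1,2,4,5,7}→30  {0,1,2,4,6,7}→15  {1,2,3,4,6,7}→20  {1,2,4,5,6,7}→60  {2,3,4,5,6,7}→60
  placing 0:h first → 140 extensions
  placing 3:m first → 105 extensions
  placing 5:l first → 35 extensions
total linear extensions = 280

280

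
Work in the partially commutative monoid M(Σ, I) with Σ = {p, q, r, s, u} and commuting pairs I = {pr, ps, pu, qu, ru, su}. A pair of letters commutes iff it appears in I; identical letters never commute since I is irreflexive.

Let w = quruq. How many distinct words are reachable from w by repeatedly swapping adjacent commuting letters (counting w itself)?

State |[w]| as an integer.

10

piece 0:q — minimal
piece 1:u — minimal
piece 2:r rests on {0:q}
piece 3:u rests on {1:u}
piece 4:q rests on {2:r}
minimal pieces: {0:q, 1:u}
ways to finish when only these pieces remain (= sum over removing one remaining piece with nothing left below it):
  1 left: {3}→1  {4}→1
  2 left: {1,3}→1  {2,4}→1  {3,4}→2
  3 left: {0,2,4}→1  {1,3,4}→3  {2,3,4}→3
  placing 0:q first → 6 extensions
  placing 1:u first → 4 extensions
total linear extensions = 10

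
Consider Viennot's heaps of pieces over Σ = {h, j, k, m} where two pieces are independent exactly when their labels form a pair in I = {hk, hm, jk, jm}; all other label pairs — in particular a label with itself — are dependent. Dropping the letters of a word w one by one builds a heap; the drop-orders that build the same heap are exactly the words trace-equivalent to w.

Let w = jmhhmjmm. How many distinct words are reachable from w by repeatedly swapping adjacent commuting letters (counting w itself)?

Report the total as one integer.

70

drop 0:j onto floor
drop 1:m onto floor
drop 2:h onto {0:j}
drop 3:h onto {2:h}
drop 4:m onto {1:m}
drop 5:j onto {3:h}
drop 6:m onto {4:m}
drop 7:m onto {6:m}
ground layer = {0:j, 1:m}
drop-orders for the pieces not yet dropped (sum over which currently-grounded one goes next):
  1 to go: {5} 1  {7} 1
  2 to go: {3,5} 1  {5,7} 2  {6,7} 1
  3 to go: {2,3,5} 1  {3,5,7} 3  {4,6,7} 1  {5,6,7} 3
  4 to go: {0,2,3,5} 1  {1,4,6,7} 1  {2,3,5,7} 4  {3,5,6,7} 6  {4,5,6,7} 4
  5 to go: {0,2,3,5,7} 5  {1,4,5,6,7} 5  {2,3,5,6,7} 10  {3,4,5,6,7} 10
  6 to go: {0,2,3,5,6,7} 15  {1,3,4,5,6,7} 15  {2,3,4,5,6,7} 20
  if 0:j drops first: 35 orders
  if 1:m drops first: 35 orders
heap linearizations: 70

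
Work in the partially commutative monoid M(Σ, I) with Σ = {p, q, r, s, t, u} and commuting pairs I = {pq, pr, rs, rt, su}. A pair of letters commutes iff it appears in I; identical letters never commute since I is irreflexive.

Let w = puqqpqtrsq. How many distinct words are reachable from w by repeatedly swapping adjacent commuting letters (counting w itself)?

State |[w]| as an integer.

13

piece 0:p — minimal
piece 1:u rests on {0:p}
piece 2:q rests on {1:u}
piece 3:q rests on {2:q}
piece 4:p rests on {1:u}
piece 5:q rests on {3:q}
piece 6:t rests on {4:p, 5:q}
piece 7:r rests on {5:q}
piece 8:s rests on {6:t}
piece 9:q rests on {7:r, 8:s}
minimal pieces: {0:p}
ways to finish when only these pieces remain (= sum over removing one remaining piece with nothing left below it):
  1 left: {9}→1
  2 left: {7,9}→1  {8,9}→1
  3 left: {6,8,9}→1  {7,8,9}→2
  4 left: {4,6,8,9}→1  {6,7,8,9}→3
  5 left: {4,6,7,8,9}→4  {5,6,7,8,9}→3
  6 left: {3,5,6,7,8,9}→3  {4,5,6,7,8,9}→7
  7 left: {2,3,5,6,7,8,9}→3  {3,4,5,6,7,8,9}→10
  8 left: {2,3,4,5,6,7,8,9}→13
  placing 0:p first → 13 extensions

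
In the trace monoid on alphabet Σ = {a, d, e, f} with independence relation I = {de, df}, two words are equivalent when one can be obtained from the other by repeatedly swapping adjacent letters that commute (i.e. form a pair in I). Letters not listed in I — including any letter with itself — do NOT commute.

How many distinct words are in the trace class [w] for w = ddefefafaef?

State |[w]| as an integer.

15

piece 0:d — minimal
piece 1:d rests on {0:d}
piece 2:e — minimal
piece 3:f rests on {2:e}
piece 4:e rests on {3:f}
piece 5:f rests on {4:e}
piece 6:a rests on {1:d, 5:f}
piece 7:f rests on {6:a}
piece 8:a rests on {7:f}
piece 9:e rests on {8:a}
piece 10:f rests on {9:e}
minimal pieces: {0:d, 2:e}
ways to finish when only these pieces remain (= sum over removing one remaining piece with nothing left below it):
  1 left: {10}→1
  2 left: {9,10}→1
  3 left: {8,9,10}→1
  4 left: {7,8,9,10}→1
  5 left: {6,7,8,9,10}→1
  6 left: {1,6,7,8,9,10}→1  {5,6,7,8,9,10}→1
  7 left: {0,1,6,7,8,9,10}→1  {1,5,6,7,8,9,10}→2  {4,5,6,7,8,9,10}→1
  8 left: {0,1,5,6,7,8,9,10}→3  {1,4,5,6,7,8,9,10}→3  {3,4,5,6,7,8,9,10}→1
  9 left: {0,1,4,5,6,7,8,9,10}→6  {1,3,4,5,6,7,8,9,10}→4  {2,3,4,5,6,7,8,9,10}→1
  placing 0:d first → 5 extensions
  placing 2:e first → 10 extensions
total linear extensions = 15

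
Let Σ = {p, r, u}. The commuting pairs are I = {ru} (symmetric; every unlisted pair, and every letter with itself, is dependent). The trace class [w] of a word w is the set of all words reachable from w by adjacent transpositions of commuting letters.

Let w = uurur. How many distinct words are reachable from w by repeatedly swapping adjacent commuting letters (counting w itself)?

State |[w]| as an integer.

drop 0:u onto floor
drop 1:u onto {0:u}
drop 2:r onto floor
drop 3:u onto {1:u}
drop 4:r onto {2:r}
ground layer = {0:u, 2:r}
drop-orders for the pieces not yet dropped (sum over which currently-grounded one goes next):
  1 to go: {3} 1  {4} 1
  2 to go: {1,3} 1  {2,4} 1  {3,4} 2
  3 to go: {0,1,3} 1  {1,3,4} 3  {2,3,4} 3
  if 0:u drops first: 6 orders
  if 2:r drops first: 4 orders
heap linearizations: 10

10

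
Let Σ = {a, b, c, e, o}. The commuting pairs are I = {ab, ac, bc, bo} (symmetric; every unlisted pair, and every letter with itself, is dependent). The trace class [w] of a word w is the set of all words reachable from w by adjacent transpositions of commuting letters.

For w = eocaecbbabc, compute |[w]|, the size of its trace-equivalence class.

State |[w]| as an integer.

120

piece 0:e — minimal
piece 1:o rests on {0:e}
piece 2:c rests on {1:o}
piece 3:a rests on {1:o}
piece 4:e rests on {2:c, 3:a}
piece 5:c rests on {4:e}
piece 6:b rests on {4:e}
piece 7:b rests on {6:b}
piece 8:a rests on {4:e}
piece 9:b rests on {7:b}
piece 10:c rests on {5:c}
minimal pieces: {0:e}
ways to finish when only these pieces remain (= sum over removing one remaining piece with nothing left below it):
  1 left: {8}→1  {9}→1  {10}→1
  2 left: {5,10}→1  {7,9}→1  {8,9}→2  {8,10}→2  {9,10}→2
  3 left: {5,8,10}→3  {5,9,10}→3  {6,7,9}→1  {7,8,9}→3  {7,9,10}→3  {8,9,10}→6
  4 left: {5,7,9,10}→6  {5,8,9,10}→12  {6,7,8,9}→4  {6,7,9,10}→4  {7,8,9,10}→12
  5 left: {5,6,7,9,10}→10  {5,7,8,9,10}→30  {6,7,8,9,10}→20
  6 left: {5,6,7,8,9,10}→60
  7 left: {4,5,6,7,8,9,10}→60
  8 left: {2,4,5,6,7,8,9,10}→60  {3,4,5,6,7,8,9,10}→60
  9 left: {2,3,4,5,6,7,8,9,10}→120
  placing 0:e first → 120 extensions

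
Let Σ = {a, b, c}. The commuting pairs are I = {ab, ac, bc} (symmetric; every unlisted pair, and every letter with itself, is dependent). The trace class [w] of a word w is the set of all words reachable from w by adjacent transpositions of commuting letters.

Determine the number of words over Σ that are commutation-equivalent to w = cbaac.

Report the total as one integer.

30

piece 0:c — minimal
piece 1:b — minimal
piece 2:a — minimal
piece 3:a rests on {2:a}
piece 4:c rests on {0:c}
minimal pieces: {0:c, 1:b, 2:a}
ways to finish when only these pieces remain (= sum over removing one remaining piece with nothing left below it):
  1 left: {1}→1  {3}→1  {4}→1
  2 left: {0,4}→1  {1,3}→2  {1,4}→2  {2,3}→1  {3,4}→2
  3 left: {0,1,4}→3  {0,3,4}→3  {1,2,3}→3  {1,3,4}→6  {2,3,4}→3
  placing 0:c first → 12 extensions
  placing 1:b first → 6 extensions
  placing 2:a first → 12 extensions
total linear extensions = 30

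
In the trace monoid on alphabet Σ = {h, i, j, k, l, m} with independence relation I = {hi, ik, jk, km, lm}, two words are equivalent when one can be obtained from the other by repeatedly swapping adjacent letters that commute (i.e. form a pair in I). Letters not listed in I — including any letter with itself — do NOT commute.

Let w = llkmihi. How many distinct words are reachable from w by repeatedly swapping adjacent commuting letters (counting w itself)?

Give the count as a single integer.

21

piece 0:l — minimal
piece 1:l rests on {0:l}
piece 2:k rests on {1:l}
piece 3:m — minimal
piece 4:i rests on {1:l, 3:m}
piece 5:h rests on {2:k, 3:m}
piece 6:i rests on {4:i}
minimal pieces: {0:l, 3:m}
ways to finish when only these pieces remain (= sum over removing one remaining piece with nothing left below it):
  1 left: {5}→1  {6}→1
  2 left: {2,5}→1  {4,6}→1  {5,6}→2
  3 left: {2,5,6}→3  {4,5,6}→3
  4 left: {2,4,5,6}→6  {3,4,5,6}→3
  5 left: {1,2,4,5,6}→6  {2,3,4,5,6}→9
  placing 0:l first → 15 extensions
  placing 3:m first → 6 extensions
total linear extensions = 21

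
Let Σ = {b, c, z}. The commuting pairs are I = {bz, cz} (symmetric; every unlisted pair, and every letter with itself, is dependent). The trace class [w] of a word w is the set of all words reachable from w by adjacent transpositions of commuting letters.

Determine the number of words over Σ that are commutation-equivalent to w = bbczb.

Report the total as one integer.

#0=b has no predecessor
#1=b depends on [0:b]
#2=c depends on [1:b]
#3=z has no predecessor
#4=b depends on [2:c]
sources: [0:b, 3:z]
N(rest) = Σ N(rest − s) over sources s of rest; N(one piece) = 1:
  size 1 → [3]=1  [4]=1
  size 2 → [2,4]=1  [3,4]=2
  size 3 → [1,2,4]=1  [2,3,4]=3
  first=0(b) contributes 4
  first=3(z) contributes 1
|[w]| = 5

5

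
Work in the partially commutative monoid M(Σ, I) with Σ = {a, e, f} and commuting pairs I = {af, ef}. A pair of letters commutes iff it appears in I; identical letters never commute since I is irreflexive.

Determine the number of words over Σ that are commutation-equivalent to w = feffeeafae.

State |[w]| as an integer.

piece 0:f — minimal
piece 1:e — minimal
piece 2:f rests on {0:f}
piece 3:f rests on {2:f}
piece 4:e rests on {1:e}
piece 5:e rests on {4:e}
piece 6:a rests on {5:e}
piece 7:f rests on {3:f}
piece 8:a rests on {6:a}
piece 9:e rests on {8:a}
minimal pieces: {0:f, 1:e}
ways to finish when only these pieces remain (= sum over removing one remaining piece with nothing left below it):
  1 left: {7}→1  {9}→1
  2 left: {3,7}→1  {7,9}→2  {8,9}→1
  3 left: {2,3,7}→1  {3,7,9}→3  {6,8,9}→1  {7,8,9}→3
  4 left: {0,2,3,7}→1  {2,3,7,9}→4  {3,7,8,9}→6  {5,6,8,9}→1  {6,7,8,9}→4
  5 left: {0,2,3,7,9}→5  {2,3,7,8,9}→10  {3,6,7,8,9}→10  {4,5,6,8,9}→1  {5,6,7,8,9}→5
  6 left: {0,2,3,7,8,9}→15  {1,4,5,6,8,9}→1  {2,3,6,7,8,9}→20  {3,5,6,7,8,9}→15  {4,5,6,7,8,9}→6
  7 left: {0,2,3,6,7,8,9}→35  {1,4,5,6,7,8,9}→7  {2,3,5,6,7,8,9}→35  {3,4,5,6,7,8,9}→21
  8 left: {0,2,3,5,6,7,8,9}→70  {1,3,4,5,6,7,8,9}→28  {2,3,4,5,6,7,8,9}→56
  placing 0:f first → 84 extensions
  placing 1:e first → 126 extensions
total linear extensions = 210

210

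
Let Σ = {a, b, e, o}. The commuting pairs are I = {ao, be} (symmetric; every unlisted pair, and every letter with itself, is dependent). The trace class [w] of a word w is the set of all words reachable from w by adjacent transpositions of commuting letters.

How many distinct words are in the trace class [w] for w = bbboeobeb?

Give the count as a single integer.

3

#0=b has no predecessor
#1=b depends on [0:b]
#2=b depends on [1:b]
#3=o depends on [2:b]
#4=e depends on [3:o]
#5=o depends on [4:e]
#6=b depends on [5:o]
#7=e depends on [5:o]
#8=b depends on [6:b]
sources: [0:b]
N(rest) = Σ N(rest − s) over sources s of rest; N(one piece) = 1:
  size 1 → [7]=1  [8]=1
  size 2 → [6,8]=1  [7,8]=2
  size 3 → [6,7,8]=3
  size 4 → [5,6,7,8]=3
  size 5 → [4,5,6,7,8]=3
  size 6 → [3,4,5,6,7,8]=3
  size 7 → [2,3,4,5,6,7,8]=3
  first=0(b) contributes 3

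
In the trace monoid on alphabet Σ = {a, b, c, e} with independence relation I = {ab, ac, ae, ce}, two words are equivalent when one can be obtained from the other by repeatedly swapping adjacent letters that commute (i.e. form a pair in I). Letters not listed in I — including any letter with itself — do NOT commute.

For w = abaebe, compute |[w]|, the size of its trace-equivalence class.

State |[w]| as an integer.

15

#0=a has no predecessor
#1=b has no predecessor
#2=a depends on [0:a]
#3=e depends on [1:b]
#4=b depends on [3:e]
#5=e depends on [4:b]
sources: [0:a, 1:b]
N(rest) = Σ N(rest − s) over sources s of rest; N(one piece) = 1:
  size 1 → [2]=1  [5]=1
  size 2 → [0,2]=1  [2,5]=2  [4,5]=1
  size 3 → [0,2,5]=3  [2,4,5]=3  [3,4,5]=1
  size 4 → [0,2,4,5]=6  [1,3,4,5]=1  [2,3,4,5]=4
  first=0(a) contributes 5
  first=1(b) contributes 10
|[w]| = 15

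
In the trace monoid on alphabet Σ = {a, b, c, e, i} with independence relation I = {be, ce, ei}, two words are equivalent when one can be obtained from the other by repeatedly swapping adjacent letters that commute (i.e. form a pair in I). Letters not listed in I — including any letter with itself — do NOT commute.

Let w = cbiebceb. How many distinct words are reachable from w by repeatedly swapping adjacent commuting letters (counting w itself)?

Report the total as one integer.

#0=c has no predecessor
#1=b depends on [0:c]
#2=i depends on [1:b]
#3=e has no predecessor
#4=b depends on [2:i]
#5=c depends on [4:b]
#6=e depends on [3:e]
#7=b depends on [5:c]
sources: [0:c, 3:e]
N(rest) = Σ N(rest − s) over sources s of rest; N(one piece) = 1:
  size 1 → [6]=1  [7]=1
  size 2 → [3,6]=1  [5,7]=1  [6,7]=2
  size 3 → [3,6,7]=3  [4,5,7]=1  [5,6,7]=3
  size 4 → [2,4,5,7]=1  [3,5,6,7]=6  [4,5,6,7]=4
  size 5 → [1,2,4,5,7]=1  [2,4,5,6,7]=5  [3,4,5,6,7]=10
  size 6 → [0,1,2,4,5,7]=1  [1,2,4,5,6,7]=6  [2,3,4,5,6,7]=15
  first=0(c) contributes 21
  first=3(e) contributes 7
|[w]| = 28

28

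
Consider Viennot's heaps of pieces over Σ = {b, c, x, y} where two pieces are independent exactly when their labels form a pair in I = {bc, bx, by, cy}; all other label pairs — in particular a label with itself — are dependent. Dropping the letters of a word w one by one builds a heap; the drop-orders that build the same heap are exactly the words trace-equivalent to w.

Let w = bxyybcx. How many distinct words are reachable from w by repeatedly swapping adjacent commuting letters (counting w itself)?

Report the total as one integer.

0(b) covers ∅
1(x) covers ∅
2(y) covers 1:x
3(y) covers 2:y
4(b) covers 0:b
5(c) covers 1:x
6(x) covers 3:y, 5:c
floor of heap: 0:b, 1:x
completions by unplaced set U, small U first (add the entries for U minus each lowest piece of U):
  |U|=1: {4}:1  {6}:1
  |U|=2: {0,4}:1  {3,6}:1  {4,6}:2  {5,6}:1
  |U|=3: {0,4,6}:3  {2,3,6}:1  {3,4,6}:3  {3,5,6}:2  {4,5,6}:3
  |U|=4: {0,3,4,6}:6  {0,4,5,6}:6  {2,3,4,6}:4  {2,3,5,6}:3  {3,4,5,6}:8
  |U|=5: {0,2,3,4,6}:10  {0,3,4,5,6}:20  {1,2,3,5,6}:3  {2,3,4,5,6}:15
  start at 0(b): 18
  start at 1(x): 45
sum over floor = 63

63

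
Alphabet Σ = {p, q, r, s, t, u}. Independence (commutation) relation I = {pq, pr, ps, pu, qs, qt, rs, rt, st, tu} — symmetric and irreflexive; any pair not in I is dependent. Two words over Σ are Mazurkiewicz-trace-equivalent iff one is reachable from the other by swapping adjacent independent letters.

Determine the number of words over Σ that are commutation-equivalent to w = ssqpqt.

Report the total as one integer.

90

drop 0:s onto floor
drop 1:s onto {0:s}
drop 2:q onto floor
drop 3:p onto floor
drop 4:q onto {2:q}
drop 5:t onto {3:p}
ground layer = {0:s, 2:q, 3:p}
drop-orders for the pieces not yet dropped (sum over which currently-grounded one goes next):
  1 to go: {1} 1  {4} 1  {5} 1
  2 to go: {0,1} 1  {1,4} 2  {1,5} 2  {2,4} 1  {3,5} 1  {4,5} 2
  3 to go: {0,1,4} 3  {0,1,5} 3  {1,2,4} 3  {1,3,5} 3  {1,4,5} 6  {2,4,5} 3  {3,4,5} 3
  4 to go: {0,1,2,4} 6  {0,1,3,5} 6  {0,1,4,5} 12  {1,2,4,5} 12  {1,3,4,5} 12  {2,3,4,5} 6
  if 0:s drops first: 30 orders
  if 2:q drops first: 30 orders
  if 3:p drops first: 30 orders
heap linearizations: 90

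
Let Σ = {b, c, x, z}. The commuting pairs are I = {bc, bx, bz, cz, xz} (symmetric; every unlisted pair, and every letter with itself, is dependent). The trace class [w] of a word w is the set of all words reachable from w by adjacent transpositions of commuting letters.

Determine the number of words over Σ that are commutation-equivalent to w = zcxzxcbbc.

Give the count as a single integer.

0(z) covers ∅
1(c) covers ∅
2(x) covers 1:c
3(z) covers 0:z
4(x) covers 2:x
5(c) covers 4:x
6(b) covers ∅
7(b) covers 6:b
8(c) covers 5:c
floor of heap: 0:z, 1:c, 6:b
completions by unplaced set U, small U first (add the entries for U minus each lowest piece of U):
  |U|=1: {3}:1  {7}:1  {8}:1
  |U|=2: {0,3}:1  {3,7}:2  {3,8}:2  {5,8}:1  {6,7}:1  {7,8}:2
  |U|=3: {0,3,7}:3  {0,3,8}:3  {3,5,8}:3  {3,6,7}:3  {3,7,8}:6  {4,5,8}:1  {5,7,8}:3  {6,7,8}:3
  |U|=4: {0,3,5,8}:6  {0,3,6,7}:6  {0,3,7,8}:12  {2,4,5,8}:1  {3,4,5,8}:4  {3,5,7,8}:12  {3,6,7,8}:12  {4,5,7,8}:4  {5,6,7,8}:6
  |U|=5: {0,3,4,5,8}:10  {0,3,5,7,8}:30  {0,3,6,7,8}:30  {1,2,4,5,8}:1  {2,3,4,5,8}:5  {2,4,5,7,8}:5  {3,4,5,7,8}:20  {3,5,6,7,8}:30  {4,5,6,7,8}:10
  |U|=6: {0,2,3,4,5,8}:15  {0,3,4,5,7,8}:60  {0,3,5,6,7,8}:90  {1,2,3,4,5,8}:6  {1,2,4,5,7,8}:6  {2,3,4,5,7,8}:30  {2,4,5,6,7,8}:15  {3,4,5,6,7,8}:60
  |U|=7: {0,1,2,3,4,5,8}:21  {0,2,3,4,5,7,8}:105  {0,3,4,5,6,7,8}:210  {1,2,3,4,5,7,8}:42  {1,2,4,5,6,7,8}:21  {2,3,4,5,6,7,8}:105
  start at 0(z): 168
  start at 1(c): 420
  start at 6(b): 168
sum over floor = 756

756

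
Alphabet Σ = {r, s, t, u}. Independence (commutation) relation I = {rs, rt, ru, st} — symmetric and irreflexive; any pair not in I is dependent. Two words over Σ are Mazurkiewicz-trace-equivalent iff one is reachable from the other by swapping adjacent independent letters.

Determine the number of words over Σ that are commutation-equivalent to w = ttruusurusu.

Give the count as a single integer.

piece 0:t — minimal
piece 1:t rests on {0:t}
piece 2:r — minimal
piece 3:u rests on {1:t}
piece 4:u rests on {3:u}
piece 5:s rests on {4:u}
piece 6:u rests on {5:s}
piece 7:r rests on {2:r}
piece 8:u rests on {6:u}
piece 9:s rests on {8:u}
piece 10:u rests on {9:s}
minimal pieces: {0:t, 2:r}
ways to finish when only these pieces remain (= sum over removing one remaining piece with nothing left below it):
  1 left: {7}→1  {10}→1
  2 left: {2,7}→1  {7,10}→2  {9,10}→1
  3 left: {2,7,10}→3  {7,9,10}→3  {8,9,10}→1
  4 left: {2,7,9,10}→6  {6,8,9,10}→1  {7,8,9,10}→4
  5 left: {2,7,8,9,10}→10  {5,6,8,9,10}→1  {6,7,8,9,10}→5
  6 left: {2,6,7,8,9,10}→15  {4,5,6,8,9,10}→1  {5,6,7,8,9,10}→6
  7 left: {2,5,6,7,8,9,10}→21  {3,4,5,6,8,9,10}→1  {4,5,6,7,8,9,10}→7
  8 left: {1,3,4,5,6,8,9,10}→1  {2,4,5,6,7,8,9,10}→28  {3,4,5,6,7,8,9,10}→8
  9 left: {0,1,3,4,5,6,8,9,10}→1  {1,3,4,5,6,7,8,9,10}→9  {2,3,4,5,6,7,8,9,10}→36
  placing 0:t first → 45 extensions
  placing 2:r first → 10 extensions
total linear extensions = 55

55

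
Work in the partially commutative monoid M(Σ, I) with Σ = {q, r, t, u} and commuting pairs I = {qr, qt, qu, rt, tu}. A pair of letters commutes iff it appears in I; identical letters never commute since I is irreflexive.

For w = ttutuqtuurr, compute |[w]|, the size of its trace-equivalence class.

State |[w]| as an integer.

#0=t has no predecessor
#1=t depends on [0:t]
#2=u has no predecessor
#3=t depends on [1:t]
#4=u depends on [2:u]
#5=q has no predecessor
#6=t depends on [3:t]
#7=u depends on [4:u]
#8=u depends on [7:u]
#9=r depends on [8:u]
#10=r depends on [9:r]
sources: [0:t, 2:u, 5:q]
N(rest) = Σ N(rest − s) over sources s of rest; N(one piece) = 1:
  size 1 → [5]=1  [6]=1  [10]=1
  size 2 → [3,6]=1  [5,6]=2  [5,10]=2  [6,10]=2  [9,10]=1
  size 3 → [1,3,6]=1  [3,5,6]=3  [3,6,10]=3  [5,6,10]=6  [5,9,10]=3  [6,9,10]=3  [8,9,10]=1
  size 4 → [0,1,3,6]=1  [1,3,5,6]=4  [1,3,6,10]=4  [3,5,6,10]=12  [3,6,9,10]=6  [5,6,9,10]=12  [5,8,9,10]=4  [6,8,9,10]=4  [7,8,9,10]=1
  size 5 → [0,1,3,5,6]=5  [0,1,3,6,10]=5  [1,3,5,6,10]=20  [1,3,6,9,10]=10  [3,5,6,9,10]=30  [3,6,8,9,10]=10  [4,7,8,9,10]=1  [5,6,8,9,10]=20  [5,7,8,9,10]=5  [6,7,8,9,10]=5
  size 6 → [0,1,3,5,6,10]=30  [0,1,3,6,9,10]=15  [1,3,5,6,9,10]=60  [1,3,6,8,9,10]=20  [2,4,7,8,9,10]=1  [3,5,6,8,9,10]=60  [3,6,7,8,9,10]=15  [4,5,7,8,9,10]=6  [4,6,7,8,9,10]=6  [5,6,7,8,9,10]=30
  size 7 → [0,1,3,5,6,9,10]=105  [0,1,3,6,8,9,10]=35  [1,3,5,6,8,9,10]=140  [1,3,6,7,8,9,10]=35  [2,4,5,7,8,9,10]=7  [2,4,6,7,8,9,10]=7  [3,4,6,7,8,9,10]=21  [3,5,6,7,8,9,10]=105  [4,5,6,7,8,9,10]=42
  size 8 → [0,1,3,5,6,8,9,10]=280  [0,1,3,6,7,8,9,10]=70  [1,3,4,6,7,8,9,10]=56  [1,3,5,6,7,8,9,10]=280  [2,3,4,6,7,8,9,10]=28  [2,4,5,6,7,8,9,10]=56  [3,4,5,6,7,8,9,10]=168
  size 9 → [0,1,3,4,6,7,8,9,10]=126  [0,1,3,5,6,7,8,9,10]=630  [1,2,3,4,6,7,8,9,10]=84  [1,3,4,5,6,7,8,9,10]=504  [2,3,4,5,6,7,8,9,10]=252
  first=0(t) contributes 840
  first=2(u) contributes 1260
  first=5(q) contributes 210
|[w]| = 2310

2310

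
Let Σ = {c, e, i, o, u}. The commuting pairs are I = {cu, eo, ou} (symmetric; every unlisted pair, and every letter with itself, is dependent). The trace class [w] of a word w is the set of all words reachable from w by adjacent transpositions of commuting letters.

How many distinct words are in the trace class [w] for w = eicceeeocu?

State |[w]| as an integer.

9

#0=e has no predecessor
#1=i depends on [0:e]
#2=c depends on [1:i]
#3=c depends on [2:c]
#4=e depends on [3:c]
#5=e depends on [4:e]
#6=e depends on [5:e]
#7=o depends on [3:c]
#8=c depends on [6:e, 7:o]
#9=u depends on [6:e]
sources: [0:e]
N(rest) = Σ N(rest − s) over sources s of rest; N(one piece) = 1:
  size 1 → [8]=1  [9]=1
  size 2 → [7,8]=1  [8,9]=2
  size 3 → [6,8,9]=2  [7,8,9]=3
  size 4 → [5,6,8,9]=2  [6,7,8,9]=5
  size 5 → [4,5,6,8,9]=2  [5,6,7,8,9]=7
  size 6 → [4,5,6,7,8,9]=9
  size 7 → [3,4,5,6,7,8,9]=9
  size 8 → [2,3,4,5,6,7,8,9]=9
  first=0(e) contributes 9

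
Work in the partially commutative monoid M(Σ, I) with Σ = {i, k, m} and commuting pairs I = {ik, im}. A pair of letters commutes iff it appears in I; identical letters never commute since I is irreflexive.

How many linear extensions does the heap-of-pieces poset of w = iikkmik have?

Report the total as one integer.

drop 0:i onto floor
drop 1:i onto {0:i}
drop 2:k onto floor
drop 3:k onto {2:k}
drop 4:m onto {3:k}
drop 5:i onto {1:i}
drop 6:k onto {4:m}
ground layer = {0:i, 2:k}
drop-orders for the pieces not yet dropped (sum over which currently-grounded one goes next):
  1 to go: {5} 1  {6} 1
  2 to go: {1,5} 1  {4,6} 1  {5,6} 2
  3 to go: {0,1,5} 1  {1,5,6} 3  {3,4,6} 1  {4,5,6} 3
  4 to go: {0,1,5,6} 4  {1,4,5,6} 6  {2,3,4,6} 1  {3,4,5,6} 4
  5 to go: {0,1,4,5,6} 10  {1,3,4,5,6} 10  {2,3,4,5,6} 5
  if 0:i drops first: 15 orders
  if 2:k drops first: 20 orders
heap linearizations: 35

35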